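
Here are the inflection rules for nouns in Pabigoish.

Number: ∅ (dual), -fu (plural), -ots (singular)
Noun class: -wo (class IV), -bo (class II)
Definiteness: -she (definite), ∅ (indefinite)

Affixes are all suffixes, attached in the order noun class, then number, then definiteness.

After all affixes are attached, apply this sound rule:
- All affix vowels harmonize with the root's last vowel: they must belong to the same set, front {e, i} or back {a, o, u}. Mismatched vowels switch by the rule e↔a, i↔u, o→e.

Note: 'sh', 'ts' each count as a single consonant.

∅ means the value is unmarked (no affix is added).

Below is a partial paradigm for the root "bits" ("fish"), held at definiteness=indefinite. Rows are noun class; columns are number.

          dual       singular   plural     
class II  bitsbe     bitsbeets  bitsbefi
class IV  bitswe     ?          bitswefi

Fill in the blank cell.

Attach noun class class IV -wo → bitswo.
Attach number singular -ots → bitswoots.
definiteness = indefinite: zero marking, form stays bitswoots.
Apply vowel harmony: bitswoots → bitsweets.

bitsweets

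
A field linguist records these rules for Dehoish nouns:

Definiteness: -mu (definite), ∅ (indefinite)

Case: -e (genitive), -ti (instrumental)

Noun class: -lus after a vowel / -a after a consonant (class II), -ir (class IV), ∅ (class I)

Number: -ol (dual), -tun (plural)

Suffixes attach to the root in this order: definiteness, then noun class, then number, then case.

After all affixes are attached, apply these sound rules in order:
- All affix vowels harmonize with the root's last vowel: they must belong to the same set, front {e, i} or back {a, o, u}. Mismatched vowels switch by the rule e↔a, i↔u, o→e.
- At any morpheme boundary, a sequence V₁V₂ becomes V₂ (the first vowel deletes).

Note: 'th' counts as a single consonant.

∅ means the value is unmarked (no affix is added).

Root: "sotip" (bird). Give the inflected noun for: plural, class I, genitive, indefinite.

sotiptine

definiteness = indefinite: zero marking, form stays sotip.
noun class = class I: zero marking, form stays sotip.
Attach number plural -tun → sotiptun.
Attach case genitive -e → sotiptune.
Apply vowel harmony: sotiptune → sotiptine.
Vowel deletion: no change.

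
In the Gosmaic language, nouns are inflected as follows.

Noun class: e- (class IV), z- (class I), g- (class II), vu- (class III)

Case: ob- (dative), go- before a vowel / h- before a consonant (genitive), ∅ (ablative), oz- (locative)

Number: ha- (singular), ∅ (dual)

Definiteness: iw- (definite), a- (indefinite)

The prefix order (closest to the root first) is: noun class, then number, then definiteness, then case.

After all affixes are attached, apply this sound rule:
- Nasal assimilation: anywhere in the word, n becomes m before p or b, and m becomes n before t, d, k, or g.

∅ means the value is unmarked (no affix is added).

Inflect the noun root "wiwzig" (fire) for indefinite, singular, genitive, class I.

goahazwiwzig

Attach noun class class I z- → zwiwzig.
Attach number singular ha- → hazwiwzig.
Attach definiteness indefinite a- → ahazwiwzig.
Attach case genitive go- (before vowel 'a') → goahazwiwzig.
Nasal assimilation: no change.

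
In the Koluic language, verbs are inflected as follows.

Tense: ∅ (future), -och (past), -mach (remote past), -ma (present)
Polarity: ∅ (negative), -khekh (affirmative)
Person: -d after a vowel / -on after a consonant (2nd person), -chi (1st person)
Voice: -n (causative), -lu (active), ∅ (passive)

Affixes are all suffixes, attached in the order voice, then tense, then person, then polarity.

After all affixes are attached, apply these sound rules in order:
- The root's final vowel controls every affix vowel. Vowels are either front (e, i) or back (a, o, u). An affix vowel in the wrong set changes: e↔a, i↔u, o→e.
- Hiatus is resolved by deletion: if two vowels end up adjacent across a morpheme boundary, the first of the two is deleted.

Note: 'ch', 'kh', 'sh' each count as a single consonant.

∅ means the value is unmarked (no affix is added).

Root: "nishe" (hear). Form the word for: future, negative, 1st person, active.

Attach voice active -lu → nishelu.
tense = future: zero marking, form stays nishelu.
Attach person 1st person -chi → nisheluchi.
polarity = negative: zero marking, form stays nisheluchi.
Apply vowel harmony: nisheluchi → nishelichi.
Vowel deletion: no change.

nishelichi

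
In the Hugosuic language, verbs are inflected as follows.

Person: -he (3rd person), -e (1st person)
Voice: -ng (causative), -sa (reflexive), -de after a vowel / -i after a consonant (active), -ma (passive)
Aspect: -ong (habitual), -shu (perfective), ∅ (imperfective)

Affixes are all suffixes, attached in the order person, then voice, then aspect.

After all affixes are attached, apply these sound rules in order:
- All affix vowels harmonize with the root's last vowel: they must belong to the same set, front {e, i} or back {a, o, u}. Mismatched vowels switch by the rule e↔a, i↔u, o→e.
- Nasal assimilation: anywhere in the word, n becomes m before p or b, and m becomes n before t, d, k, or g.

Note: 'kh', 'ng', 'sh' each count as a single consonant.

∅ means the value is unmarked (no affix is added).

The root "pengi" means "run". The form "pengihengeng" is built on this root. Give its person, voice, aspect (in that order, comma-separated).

3rd person, causative, habitual

Segment: pengi-he-ng-ong.
person: -he → 3rd person.
voice: -ng → causative.
aspect: -ong → habitual.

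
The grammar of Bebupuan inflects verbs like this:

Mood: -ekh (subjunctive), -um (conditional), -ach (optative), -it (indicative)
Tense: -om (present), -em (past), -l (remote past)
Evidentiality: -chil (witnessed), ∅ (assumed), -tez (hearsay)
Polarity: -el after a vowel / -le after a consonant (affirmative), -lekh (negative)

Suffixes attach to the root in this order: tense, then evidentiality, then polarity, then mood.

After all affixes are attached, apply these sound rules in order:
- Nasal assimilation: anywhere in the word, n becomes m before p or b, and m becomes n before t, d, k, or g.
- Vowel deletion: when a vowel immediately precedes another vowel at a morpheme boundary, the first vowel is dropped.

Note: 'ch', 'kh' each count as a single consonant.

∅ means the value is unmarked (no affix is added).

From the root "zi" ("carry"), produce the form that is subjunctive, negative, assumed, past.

Attach tense past -em → ziem.
evidentiality = assumed: zero marking, form stays ziem.
Attach polarity negative -lekh → ziemlekh.
Attach mood subjunctive -ekh → ziemlekhekh.
Nasal assimilation: no change.
Apply vowel deletion: ziemlekhekh → zemlekhekh.

zemlekhekh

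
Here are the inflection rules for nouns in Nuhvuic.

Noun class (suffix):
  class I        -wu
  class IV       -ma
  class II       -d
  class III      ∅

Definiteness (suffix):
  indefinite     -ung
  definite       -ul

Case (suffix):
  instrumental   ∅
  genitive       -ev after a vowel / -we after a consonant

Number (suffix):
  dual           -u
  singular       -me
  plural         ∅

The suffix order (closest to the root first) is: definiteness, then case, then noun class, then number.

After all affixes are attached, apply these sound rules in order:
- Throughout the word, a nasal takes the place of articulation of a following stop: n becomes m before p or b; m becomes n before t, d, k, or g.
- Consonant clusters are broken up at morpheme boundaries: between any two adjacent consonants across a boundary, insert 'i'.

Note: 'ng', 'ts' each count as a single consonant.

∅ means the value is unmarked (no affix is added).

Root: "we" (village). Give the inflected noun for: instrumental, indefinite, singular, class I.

weungiwume

Attach definiteness indefinite -ung → weung.
case = instrumental: zero marking, form stays weung.
Attach noun class class I -wu → weungwu.
Attach number singular -me → weungwume.
Nasal assimilation: no change.
Apply epenthesis: weungwume → weungiwume.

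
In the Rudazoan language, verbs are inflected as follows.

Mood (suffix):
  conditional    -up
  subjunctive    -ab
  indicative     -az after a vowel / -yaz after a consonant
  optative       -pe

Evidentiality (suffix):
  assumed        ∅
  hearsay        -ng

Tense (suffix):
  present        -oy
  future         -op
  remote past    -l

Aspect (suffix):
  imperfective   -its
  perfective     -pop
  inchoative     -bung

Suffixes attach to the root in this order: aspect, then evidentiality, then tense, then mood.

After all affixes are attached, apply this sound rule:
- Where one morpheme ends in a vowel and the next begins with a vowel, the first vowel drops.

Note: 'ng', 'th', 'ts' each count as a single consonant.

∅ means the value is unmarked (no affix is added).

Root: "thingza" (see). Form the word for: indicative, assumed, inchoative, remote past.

Attach aspect inchoative -bung → thingzabung.
evidentiality = assumed: zero marking, form stays thingzabung.
Attach tense remote past -l → thingzabungl.
Attach mood indicative -yaz (after consonant 'l') → thingzabunglyaz.
Vowel deletion: no change.

thingzabunglyaz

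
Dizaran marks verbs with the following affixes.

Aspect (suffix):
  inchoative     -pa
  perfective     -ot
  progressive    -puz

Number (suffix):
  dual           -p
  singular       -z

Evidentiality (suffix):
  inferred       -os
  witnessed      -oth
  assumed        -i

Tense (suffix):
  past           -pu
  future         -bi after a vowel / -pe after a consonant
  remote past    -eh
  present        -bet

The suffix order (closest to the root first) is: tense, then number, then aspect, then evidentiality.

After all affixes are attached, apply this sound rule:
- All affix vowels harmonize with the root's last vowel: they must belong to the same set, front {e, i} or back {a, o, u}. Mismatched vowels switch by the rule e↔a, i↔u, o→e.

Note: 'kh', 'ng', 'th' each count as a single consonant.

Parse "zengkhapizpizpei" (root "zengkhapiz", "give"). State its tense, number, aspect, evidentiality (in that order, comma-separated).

past, singular, inchoative, assumed

Segment: zengkhapiz-pu-z-pa-i.
tense: -pu → past.
number: -z → singular.
aspect: -pa → inchoative.
evidentiality: -i → assumed.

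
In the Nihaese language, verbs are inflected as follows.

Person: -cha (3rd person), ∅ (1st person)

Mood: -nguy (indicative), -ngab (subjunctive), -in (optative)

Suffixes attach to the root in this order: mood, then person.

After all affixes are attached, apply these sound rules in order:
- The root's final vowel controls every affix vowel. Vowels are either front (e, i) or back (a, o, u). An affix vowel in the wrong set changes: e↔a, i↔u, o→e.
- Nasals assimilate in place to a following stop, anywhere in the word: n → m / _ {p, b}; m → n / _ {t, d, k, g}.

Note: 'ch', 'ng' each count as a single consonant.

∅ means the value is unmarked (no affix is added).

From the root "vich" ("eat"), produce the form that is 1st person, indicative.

vichngiy

Attach mood indicative -nguy → vichnguy.
person = 1st person: zero marking, form stays vichnguy.
Apply vowel harmony: vichnguy → vichngiy.
Nasal assimilation: no change.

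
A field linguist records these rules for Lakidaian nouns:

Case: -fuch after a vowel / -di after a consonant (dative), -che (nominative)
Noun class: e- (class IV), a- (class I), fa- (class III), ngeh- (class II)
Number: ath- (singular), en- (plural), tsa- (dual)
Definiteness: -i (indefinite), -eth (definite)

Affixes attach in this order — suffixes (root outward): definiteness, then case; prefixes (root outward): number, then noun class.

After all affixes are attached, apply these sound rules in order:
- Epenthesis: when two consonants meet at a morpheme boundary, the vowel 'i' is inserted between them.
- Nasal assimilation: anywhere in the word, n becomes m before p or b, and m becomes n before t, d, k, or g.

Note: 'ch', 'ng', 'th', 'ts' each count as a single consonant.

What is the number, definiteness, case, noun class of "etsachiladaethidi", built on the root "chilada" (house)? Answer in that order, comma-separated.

dual, definite, dative, class IV

Segment: e-tsa-chilada-eth-di.
number: tsa- → dual.
definiteness: -eth → definite.
case: -fuch/di → dative.
noun class: e- → class IV.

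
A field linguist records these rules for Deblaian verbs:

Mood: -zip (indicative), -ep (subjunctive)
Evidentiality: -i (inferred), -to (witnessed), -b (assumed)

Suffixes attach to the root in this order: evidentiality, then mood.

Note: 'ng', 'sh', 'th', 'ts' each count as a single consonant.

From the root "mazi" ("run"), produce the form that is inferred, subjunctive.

Attach evidentiality inferred -i → mazii.
Attach mood subjunctive -ep → maziiep.

maziiep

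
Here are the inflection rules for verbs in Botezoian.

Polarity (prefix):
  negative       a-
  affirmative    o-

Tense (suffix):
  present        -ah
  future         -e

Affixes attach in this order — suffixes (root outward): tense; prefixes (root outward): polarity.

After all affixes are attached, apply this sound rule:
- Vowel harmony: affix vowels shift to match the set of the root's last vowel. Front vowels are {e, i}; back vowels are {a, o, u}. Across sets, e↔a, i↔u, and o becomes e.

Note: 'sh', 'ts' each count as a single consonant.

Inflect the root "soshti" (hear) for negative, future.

esoshtie

Attach tense future -e → soshtie.
Attach polarity negative a- → asoshtie.
Apply vowel harmony: asoshtie → esoshtie.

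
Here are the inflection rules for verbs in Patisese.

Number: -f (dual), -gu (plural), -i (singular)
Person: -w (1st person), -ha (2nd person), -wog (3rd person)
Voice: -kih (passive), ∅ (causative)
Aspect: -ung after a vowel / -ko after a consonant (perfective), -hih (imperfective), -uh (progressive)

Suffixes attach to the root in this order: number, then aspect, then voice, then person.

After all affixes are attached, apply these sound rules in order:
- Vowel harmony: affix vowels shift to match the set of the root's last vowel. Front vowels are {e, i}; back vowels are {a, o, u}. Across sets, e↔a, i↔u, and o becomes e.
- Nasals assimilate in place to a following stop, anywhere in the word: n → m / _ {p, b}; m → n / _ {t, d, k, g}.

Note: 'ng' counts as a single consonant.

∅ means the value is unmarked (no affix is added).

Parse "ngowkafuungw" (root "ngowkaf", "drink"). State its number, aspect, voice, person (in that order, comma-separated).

Segment: ngowkaf-i-ung-w.
number: -i → singular.
aspect: -ung/ko → perfective.
voice: ∅ → causative.
person: -w → 1st person.

singular, perfective, causative, 1st person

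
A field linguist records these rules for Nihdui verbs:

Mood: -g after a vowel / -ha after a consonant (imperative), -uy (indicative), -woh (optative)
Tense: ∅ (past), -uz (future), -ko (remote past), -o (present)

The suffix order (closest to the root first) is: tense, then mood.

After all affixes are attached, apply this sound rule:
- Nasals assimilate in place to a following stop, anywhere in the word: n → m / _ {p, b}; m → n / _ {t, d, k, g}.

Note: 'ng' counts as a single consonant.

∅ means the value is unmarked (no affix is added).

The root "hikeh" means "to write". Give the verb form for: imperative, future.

Attach tense future -uz → hikehuz.
Attach mood imperative -ha (after consonant 'z') → hikehuzha.
Nasal assimilation: no change.

hikehuzha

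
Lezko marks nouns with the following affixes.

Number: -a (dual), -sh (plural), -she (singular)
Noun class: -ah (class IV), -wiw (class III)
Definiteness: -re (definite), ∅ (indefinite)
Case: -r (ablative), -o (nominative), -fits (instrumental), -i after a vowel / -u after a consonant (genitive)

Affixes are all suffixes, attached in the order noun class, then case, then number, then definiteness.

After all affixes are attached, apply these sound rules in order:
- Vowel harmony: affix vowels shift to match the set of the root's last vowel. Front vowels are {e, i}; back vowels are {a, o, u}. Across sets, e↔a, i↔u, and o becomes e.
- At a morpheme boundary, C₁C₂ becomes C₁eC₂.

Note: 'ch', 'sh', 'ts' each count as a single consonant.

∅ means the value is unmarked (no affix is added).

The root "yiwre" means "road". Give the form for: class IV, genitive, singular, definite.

yiwreehishere

Attach noun class class IV -ah → yiwreah.
Attach case genitive -u (after consonant 'h') → yiwreahu.
Attach number singular -she → yiwreahushe.
Attach definiteness definite -re → yiwreahushere.
Apply vowel harmony: yiwreahushere → yiwreehishere.
Epenthesis: no change.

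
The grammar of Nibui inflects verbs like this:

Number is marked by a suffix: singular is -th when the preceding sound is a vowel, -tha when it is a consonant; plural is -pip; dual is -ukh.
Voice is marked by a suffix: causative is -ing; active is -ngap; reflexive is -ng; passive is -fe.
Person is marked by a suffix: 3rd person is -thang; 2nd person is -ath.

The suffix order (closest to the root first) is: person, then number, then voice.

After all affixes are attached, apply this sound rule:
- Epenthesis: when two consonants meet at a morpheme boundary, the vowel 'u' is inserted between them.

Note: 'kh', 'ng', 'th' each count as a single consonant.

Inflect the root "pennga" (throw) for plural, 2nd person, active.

Attach person 2nd person -ath → penngaath.
Attach number plural -pip → penngaathpip.
Attach voice active -ngap → penngaathpipngap.
Apply epenthesis: penngaathpipngap → penngaathupipungap.

penngaathupipungap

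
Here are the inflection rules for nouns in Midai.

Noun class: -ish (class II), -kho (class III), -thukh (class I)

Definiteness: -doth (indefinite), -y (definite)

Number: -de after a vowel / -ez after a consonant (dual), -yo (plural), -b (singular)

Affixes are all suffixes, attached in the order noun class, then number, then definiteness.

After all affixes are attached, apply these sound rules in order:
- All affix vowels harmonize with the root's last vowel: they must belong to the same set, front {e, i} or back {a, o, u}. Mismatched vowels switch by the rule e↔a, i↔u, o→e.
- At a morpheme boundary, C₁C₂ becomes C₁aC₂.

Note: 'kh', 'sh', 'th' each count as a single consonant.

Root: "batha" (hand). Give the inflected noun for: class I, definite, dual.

Attach noun class class I -thukh → bathathukh.
Attach number dual -ez (after consonant 'kh') → bathathukhez.
Attach definiteness definite -y → bathathukhezy.
Apply vowel harmony: bathathukhezy → bathathukhazy.
Apply epenthesis: bathathukhazy → bathathukhazay.

bathathukhazay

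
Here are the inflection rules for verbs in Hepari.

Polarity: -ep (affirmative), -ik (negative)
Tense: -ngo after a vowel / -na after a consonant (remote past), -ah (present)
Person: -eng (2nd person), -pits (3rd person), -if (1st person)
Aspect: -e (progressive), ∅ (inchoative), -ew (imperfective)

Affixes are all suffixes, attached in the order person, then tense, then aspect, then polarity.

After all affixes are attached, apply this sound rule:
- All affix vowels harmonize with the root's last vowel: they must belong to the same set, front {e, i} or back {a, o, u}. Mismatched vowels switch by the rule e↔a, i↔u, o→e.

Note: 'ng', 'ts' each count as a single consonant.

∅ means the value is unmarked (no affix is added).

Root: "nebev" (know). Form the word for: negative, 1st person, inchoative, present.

Attach person 1st person -if → nebevif.
Attach tense present -ah → nebevifah.
aspect = inchoative: zero marking, form stays nebevifah.
Attach polarity negative -ik → nebevifahik.
Apply vowel harmony: nebevifahik → nebevifehik.

nebevifehik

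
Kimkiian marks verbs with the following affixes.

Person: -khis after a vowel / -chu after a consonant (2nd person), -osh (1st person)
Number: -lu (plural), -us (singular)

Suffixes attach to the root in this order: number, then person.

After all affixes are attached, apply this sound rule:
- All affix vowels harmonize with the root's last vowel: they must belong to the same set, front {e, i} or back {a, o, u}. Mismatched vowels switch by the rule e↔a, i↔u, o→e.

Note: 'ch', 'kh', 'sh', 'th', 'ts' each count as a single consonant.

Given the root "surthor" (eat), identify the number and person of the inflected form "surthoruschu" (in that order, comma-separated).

Segment: surthor-us-chu.
number: -us → singular.
person: -khis/chu → 2nd person.

singular, 2nd person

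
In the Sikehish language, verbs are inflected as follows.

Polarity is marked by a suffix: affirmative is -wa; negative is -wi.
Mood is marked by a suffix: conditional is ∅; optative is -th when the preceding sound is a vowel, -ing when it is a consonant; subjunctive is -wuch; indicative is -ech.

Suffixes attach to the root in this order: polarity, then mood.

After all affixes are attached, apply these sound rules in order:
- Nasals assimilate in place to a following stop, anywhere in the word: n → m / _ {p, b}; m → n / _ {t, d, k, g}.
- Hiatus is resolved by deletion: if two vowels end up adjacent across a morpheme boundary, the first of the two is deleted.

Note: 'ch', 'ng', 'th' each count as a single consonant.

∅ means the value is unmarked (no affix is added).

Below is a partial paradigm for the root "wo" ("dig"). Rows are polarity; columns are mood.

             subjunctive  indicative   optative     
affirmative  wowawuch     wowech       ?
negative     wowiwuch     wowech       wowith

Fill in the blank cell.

wowath

Attach polarity affirmative -wa → wowa.
Attach mood optative -th (after vowel 'a') → wowath.
Nasal assimilation: no change.
Vowel deletion: no change.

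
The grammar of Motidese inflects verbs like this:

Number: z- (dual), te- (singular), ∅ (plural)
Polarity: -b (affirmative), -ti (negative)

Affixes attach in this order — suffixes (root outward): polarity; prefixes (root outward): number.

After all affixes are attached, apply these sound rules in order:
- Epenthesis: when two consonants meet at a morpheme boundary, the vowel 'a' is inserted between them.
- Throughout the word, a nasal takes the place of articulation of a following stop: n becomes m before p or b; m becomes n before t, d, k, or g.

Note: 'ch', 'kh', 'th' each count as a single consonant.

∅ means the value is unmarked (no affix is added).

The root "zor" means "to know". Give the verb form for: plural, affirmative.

Attach polarity affirmative -b → zorb.
number = plural: zero marking, form stays zorb.
Apply epenthesis: zorb → zorab.
Nasal assimilation: no change.

zorab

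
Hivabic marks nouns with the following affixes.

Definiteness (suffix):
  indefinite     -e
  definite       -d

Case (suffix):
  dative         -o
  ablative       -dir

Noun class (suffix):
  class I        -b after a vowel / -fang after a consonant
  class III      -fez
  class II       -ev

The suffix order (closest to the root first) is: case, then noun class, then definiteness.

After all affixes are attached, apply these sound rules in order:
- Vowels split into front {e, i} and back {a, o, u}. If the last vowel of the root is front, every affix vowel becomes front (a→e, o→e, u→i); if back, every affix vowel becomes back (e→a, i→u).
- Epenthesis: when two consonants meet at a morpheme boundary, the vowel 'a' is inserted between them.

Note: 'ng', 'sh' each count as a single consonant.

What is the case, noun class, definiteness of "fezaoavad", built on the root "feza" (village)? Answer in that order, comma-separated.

Segment: feza-o-ev-d.
case: -o → dative.
noun class: -ev → class II.
definiteness: -d → definite.

dative, class II, definite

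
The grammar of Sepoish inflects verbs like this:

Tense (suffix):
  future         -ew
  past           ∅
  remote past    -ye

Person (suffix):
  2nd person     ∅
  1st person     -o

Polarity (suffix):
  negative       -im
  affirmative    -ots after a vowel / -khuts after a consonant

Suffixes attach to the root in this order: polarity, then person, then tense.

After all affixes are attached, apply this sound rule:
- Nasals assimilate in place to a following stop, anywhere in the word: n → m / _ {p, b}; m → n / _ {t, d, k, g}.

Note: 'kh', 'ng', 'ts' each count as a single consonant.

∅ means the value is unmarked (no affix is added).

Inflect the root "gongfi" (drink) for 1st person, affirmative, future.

Attach polarity affirmative -ots (after vowel 'i') → gongfiots.
Attach person 1st person -o → gongfiotso.
Attach tense future -ew → gongfiotsoew.
Nasal assimilation: no change.

gongfiotsoew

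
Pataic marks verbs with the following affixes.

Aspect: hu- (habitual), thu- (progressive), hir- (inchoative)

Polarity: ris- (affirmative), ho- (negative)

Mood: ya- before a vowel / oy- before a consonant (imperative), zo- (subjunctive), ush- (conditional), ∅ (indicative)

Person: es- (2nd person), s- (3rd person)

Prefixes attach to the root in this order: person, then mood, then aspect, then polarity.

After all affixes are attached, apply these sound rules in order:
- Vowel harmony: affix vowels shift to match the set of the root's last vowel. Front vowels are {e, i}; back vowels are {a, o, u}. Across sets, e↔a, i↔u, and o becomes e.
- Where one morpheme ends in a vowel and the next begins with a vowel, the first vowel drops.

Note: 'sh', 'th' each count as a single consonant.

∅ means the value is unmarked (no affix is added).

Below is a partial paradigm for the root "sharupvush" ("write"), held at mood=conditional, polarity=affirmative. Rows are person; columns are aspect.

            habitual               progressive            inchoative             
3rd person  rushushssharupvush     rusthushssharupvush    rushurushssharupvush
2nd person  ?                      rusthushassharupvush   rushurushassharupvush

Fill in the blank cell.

Attach person 2nd person es- → essharupvush.
Attach mood conditional ush- → ushessharupvush.
Attach aspect habitual hu- → huushessharupvush.
Attach polarity affirmative ris- → rishuushessharupvush.
Apply vowel harmony: rishuushessharupvush → rushuushassharupvush.
Apply vowel deletion: rushuushassharupvush → rushushassharupvush.

rushushassharupvush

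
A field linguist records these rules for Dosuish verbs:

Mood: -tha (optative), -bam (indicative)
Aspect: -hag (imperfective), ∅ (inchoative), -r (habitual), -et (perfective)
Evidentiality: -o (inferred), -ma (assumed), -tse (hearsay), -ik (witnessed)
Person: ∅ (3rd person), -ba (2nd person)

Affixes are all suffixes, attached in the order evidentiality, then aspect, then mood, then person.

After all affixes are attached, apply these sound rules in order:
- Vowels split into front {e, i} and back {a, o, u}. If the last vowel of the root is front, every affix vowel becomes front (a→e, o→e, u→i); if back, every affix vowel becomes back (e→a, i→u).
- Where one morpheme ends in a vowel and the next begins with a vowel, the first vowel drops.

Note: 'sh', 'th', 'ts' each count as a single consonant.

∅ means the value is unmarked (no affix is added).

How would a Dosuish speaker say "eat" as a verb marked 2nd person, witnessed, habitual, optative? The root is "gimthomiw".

Attach evidentiality witnessed -ik → gimthomiwik.
Attach aspect habitual -r → gimthomiwikr.
Attach mood optative -tha → gimthomiwikrtha.
Attach person 2nd person -ba → gimthomiwikrthaba.
Apply vowel harmony: gimthomiwikrthaba → gimthomiwikrthebe.
Vowel deletion: no change.

gimthomiwikrthebe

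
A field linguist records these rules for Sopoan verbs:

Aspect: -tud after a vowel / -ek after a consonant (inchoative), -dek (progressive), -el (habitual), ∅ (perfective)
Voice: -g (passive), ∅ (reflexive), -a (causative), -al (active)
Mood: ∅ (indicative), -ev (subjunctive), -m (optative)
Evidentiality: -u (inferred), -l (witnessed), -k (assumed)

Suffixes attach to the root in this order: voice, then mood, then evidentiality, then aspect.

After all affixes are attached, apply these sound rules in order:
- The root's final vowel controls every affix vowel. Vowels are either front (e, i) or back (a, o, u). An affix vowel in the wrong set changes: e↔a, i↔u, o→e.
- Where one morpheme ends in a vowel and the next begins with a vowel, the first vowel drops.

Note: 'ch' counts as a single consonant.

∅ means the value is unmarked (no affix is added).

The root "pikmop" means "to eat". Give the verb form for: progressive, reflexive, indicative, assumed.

pikmopkdak

voice = reflexive: zero marking, form stays pikmop.
mood = indicative: zero marking, form stays pikmop.
Attach evidentiality assumed -k → pikmopk.
Attach aspect progressive -dek → pikmopkdek.
Apply vowel harmony: pikmopkdek → pikmopkdak.
Vowel deletion: no change.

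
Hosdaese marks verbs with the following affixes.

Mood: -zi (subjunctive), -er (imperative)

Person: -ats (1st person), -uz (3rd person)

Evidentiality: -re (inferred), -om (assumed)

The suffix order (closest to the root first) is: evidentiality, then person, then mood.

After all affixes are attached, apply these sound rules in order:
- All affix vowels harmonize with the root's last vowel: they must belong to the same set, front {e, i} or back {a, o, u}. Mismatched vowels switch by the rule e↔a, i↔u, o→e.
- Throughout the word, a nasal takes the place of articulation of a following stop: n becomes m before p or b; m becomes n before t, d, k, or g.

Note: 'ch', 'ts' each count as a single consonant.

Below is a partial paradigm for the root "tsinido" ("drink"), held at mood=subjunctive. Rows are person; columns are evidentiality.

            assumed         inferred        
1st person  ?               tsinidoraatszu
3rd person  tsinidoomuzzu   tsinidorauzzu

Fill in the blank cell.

Attach evidentiality assumed -om → tsinidoom.
Attach person 1st person -ats → tsinidoomats.
Attach mood subjunctive -zi → tsinidoomatszi.
Apply vowel harmony: tsinidoomatszi → tsinidoomatszu.
Nasal assimilation: no change.

tsinidoomatszu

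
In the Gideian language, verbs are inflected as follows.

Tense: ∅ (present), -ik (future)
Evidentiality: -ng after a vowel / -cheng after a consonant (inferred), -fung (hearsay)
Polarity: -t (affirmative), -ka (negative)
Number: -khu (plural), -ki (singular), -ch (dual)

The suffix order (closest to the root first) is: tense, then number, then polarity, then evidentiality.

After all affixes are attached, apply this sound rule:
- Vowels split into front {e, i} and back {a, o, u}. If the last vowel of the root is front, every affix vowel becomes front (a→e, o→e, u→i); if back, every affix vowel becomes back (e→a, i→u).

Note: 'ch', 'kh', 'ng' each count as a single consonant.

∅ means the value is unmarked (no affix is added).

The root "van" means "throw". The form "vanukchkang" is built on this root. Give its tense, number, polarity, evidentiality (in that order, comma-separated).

future, dual, negative, inferred

Segment: van-ik-ch-ka-ng.
tense: -ik → future.
number: -ch → dual.
polarity: -ka → negative.
evidentiality: -ng/cheng → inferred.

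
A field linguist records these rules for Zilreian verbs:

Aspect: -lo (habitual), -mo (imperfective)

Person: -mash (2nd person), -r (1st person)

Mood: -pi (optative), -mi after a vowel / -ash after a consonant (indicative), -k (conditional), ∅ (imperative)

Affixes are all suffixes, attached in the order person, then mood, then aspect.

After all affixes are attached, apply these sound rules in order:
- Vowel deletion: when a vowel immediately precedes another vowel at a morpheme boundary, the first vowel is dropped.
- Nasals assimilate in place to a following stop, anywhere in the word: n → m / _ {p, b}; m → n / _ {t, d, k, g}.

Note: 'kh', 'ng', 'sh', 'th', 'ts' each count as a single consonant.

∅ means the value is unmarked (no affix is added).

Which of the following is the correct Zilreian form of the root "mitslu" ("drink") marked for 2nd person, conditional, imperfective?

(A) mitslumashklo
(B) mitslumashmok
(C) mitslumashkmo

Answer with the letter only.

C

Attach person 2nd person -mash → mitslumash.
Attach mood conditional -k → mitslumashk.
Attach aspect imperfective -mo → mitslumashkmo.
Vowel deletion: no change.
Nasal assimilation: no change.
So the correct form is mitslumashkmo, option (C).
(B) mitslumashmok is wrong: it has the affixes in the wrong order.
(A) mitslumashklo is wrong: it uses habitual instead of imperfective for aspect.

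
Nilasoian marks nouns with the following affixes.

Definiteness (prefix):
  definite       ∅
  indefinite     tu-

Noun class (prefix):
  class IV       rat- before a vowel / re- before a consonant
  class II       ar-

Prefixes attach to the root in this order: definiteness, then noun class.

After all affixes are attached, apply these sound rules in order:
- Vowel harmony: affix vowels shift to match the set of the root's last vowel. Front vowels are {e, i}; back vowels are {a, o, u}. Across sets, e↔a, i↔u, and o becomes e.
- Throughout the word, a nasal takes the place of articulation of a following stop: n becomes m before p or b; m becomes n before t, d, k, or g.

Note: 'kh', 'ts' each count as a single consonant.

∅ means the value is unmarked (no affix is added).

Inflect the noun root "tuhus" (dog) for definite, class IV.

ratuhus

definiteness = definite: zero marking, form stays tuhus.
Attach noun class class IV re- (before consonant 't') → retuhus.
Apply vowel harmony: retuhus → ratuhus.
Nasal assimilation: no change.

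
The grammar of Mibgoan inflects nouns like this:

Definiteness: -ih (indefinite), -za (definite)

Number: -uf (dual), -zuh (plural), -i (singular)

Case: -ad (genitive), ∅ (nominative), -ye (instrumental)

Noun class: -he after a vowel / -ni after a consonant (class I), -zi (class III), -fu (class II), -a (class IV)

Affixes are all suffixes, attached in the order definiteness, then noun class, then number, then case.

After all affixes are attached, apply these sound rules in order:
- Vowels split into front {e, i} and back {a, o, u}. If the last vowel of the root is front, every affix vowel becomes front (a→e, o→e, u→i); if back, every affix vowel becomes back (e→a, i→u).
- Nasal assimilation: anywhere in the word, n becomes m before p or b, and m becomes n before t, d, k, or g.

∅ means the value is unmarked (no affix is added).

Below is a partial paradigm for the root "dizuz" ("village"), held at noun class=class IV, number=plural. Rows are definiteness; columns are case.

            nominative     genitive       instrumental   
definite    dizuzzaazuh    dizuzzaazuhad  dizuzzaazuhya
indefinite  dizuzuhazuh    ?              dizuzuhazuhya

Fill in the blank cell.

dizuzuhazuhad

Attach definiteness indefinite -ih → dizuzih.
Attach noun class class IV -a → dizuziha.
Attach number plural -zuh → dizuzihazuh.
Attach case genitive -ad → dizuzihazuhad.
Apply vowel harmony: dizuzihazuhad → dizuzuhazuhad.
Nasal assimilation: no change.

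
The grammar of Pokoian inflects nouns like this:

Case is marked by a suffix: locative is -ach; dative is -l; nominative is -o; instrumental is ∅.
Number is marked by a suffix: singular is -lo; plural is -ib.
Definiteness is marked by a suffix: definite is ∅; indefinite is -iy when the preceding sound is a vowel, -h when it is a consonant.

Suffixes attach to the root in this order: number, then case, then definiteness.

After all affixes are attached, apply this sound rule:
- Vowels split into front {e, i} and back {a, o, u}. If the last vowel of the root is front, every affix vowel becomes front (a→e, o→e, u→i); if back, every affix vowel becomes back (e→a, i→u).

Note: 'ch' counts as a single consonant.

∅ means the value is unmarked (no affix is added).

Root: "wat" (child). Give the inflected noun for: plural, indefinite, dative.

Attach number plural -ib → watib.
Attach case dative -l → watibl.
Attach definiteness indefinite -h (after consonant 'l') → watiblh.
Apply vowel harmony: watiblh → watublh.

watublh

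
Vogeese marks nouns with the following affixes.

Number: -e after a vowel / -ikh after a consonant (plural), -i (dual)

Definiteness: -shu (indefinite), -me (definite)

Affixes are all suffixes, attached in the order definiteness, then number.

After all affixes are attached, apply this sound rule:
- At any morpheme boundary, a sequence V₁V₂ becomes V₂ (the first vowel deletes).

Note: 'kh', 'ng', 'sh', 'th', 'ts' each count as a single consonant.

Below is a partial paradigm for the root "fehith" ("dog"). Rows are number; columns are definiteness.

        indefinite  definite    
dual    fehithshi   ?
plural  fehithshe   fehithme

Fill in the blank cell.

fehithmi

Attach definiteness definite -me → fehithme.
Attach number dual -i → fehithmei.
Apply vowel deletion: fehithmei → fehithmi.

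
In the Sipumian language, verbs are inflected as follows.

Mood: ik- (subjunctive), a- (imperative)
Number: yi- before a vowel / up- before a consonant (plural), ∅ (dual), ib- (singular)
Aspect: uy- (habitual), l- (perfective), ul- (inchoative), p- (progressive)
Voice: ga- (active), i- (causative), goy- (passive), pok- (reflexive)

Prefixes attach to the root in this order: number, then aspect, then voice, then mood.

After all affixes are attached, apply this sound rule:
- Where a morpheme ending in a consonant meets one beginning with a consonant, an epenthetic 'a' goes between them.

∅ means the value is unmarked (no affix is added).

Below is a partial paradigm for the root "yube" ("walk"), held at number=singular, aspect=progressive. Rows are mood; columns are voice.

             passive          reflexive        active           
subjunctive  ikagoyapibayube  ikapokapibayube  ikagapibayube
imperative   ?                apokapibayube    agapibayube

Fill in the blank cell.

agoyapibayube

Attach number singular ib- → ibyube.
Attach aspect progressive p- → pibyube.
Attach voice passive goy- → goypibyube.
Attach mood imperative a- → agoypibyube.
Apply epenthesis: agoypibyube → agoyapibayube.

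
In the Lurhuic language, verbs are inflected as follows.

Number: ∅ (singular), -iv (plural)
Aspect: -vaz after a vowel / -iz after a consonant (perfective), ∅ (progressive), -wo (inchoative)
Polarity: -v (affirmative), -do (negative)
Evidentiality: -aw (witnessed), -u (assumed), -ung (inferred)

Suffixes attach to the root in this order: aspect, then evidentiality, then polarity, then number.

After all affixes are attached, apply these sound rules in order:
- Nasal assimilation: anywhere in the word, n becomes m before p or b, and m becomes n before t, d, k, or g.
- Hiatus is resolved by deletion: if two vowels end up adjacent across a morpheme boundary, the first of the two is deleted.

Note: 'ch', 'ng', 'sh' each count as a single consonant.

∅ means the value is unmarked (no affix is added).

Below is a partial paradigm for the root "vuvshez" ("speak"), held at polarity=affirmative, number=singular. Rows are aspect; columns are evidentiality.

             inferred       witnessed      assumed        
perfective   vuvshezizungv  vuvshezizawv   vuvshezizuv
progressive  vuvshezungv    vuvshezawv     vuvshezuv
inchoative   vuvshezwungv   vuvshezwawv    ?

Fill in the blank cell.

Attach aspect inchoative -wo → vuvshezwo.
Attach evidentiality assumed -u → vuvshezwou.
Attach polarity affirmative -v → vuvshezwouv.
number = singular: zero marking, form stays vuvshezwouv.
Nasal assimilation: no change.
Apply vowel deletion: vuvshezwouv → vuvshezwuv.

vuvshezwuv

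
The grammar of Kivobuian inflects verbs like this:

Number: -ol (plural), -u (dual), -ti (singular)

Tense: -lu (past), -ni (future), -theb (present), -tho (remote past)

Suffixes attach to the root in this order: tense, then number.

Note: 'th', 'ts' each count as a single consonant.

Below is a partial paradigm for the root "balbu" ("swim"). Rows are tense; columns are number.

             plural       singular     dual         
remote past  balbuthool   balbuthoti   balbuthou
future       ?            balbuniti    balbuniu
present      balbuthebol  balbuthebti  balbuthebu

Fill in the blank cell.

balbuniol

Attach tense future -ni → balbuni.
Attach number plural -ol → balbuniol.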